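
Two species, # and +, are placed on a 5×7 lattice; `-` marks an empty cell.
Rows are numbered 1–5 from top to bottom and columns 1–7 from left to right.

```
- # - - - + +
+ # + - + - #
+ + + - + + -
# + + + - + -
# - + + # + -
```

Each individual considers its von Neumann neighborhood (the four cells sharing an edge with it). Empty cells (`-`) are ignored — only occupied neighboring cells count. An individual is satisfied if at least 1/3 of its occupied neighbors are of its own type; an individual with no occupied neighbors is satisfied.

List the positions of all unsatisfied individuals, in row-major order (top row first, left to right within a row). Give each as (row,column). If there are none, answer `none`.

Row 1: (1,2)# 1/1 ✓ · (1,6)+ 1/1 ✓ · (1,7)+ 1/2 ✓
Row 2: (2,1)+ 1/2 ✓ · (2,2)# 1/4 ✗ · (2,3)+ 1/2 ✓ · (2,5)+ 1/1 ✓ · (2,7)# 0/1 ✗
Row 3: (3,1)+ 2/3 ✓ · (3,2)+ 3/4 ✓ · (3,3)+ 3/3 ✓ · (3,5)+ 2/2 ✓ · (3,6)+ 2/2 ✓
Row 4: (4,1)# 1/3 ✓ · (4,2)+ 2/3 ✓ · (4,3)+ 4/4 ✓ · (4,4)+ 2/2 ✓ · (4,6)+ 2/2 ✓
Row 5: (5,1)# 1/1 ✓ · (5,3)+ 2/2 ✓ · (5,4)+ 2/3 ✓ · (5,5)# 0/2 ✗ · (5,6)+ 1/2 ✓

(2,2), (2,7), (5,5)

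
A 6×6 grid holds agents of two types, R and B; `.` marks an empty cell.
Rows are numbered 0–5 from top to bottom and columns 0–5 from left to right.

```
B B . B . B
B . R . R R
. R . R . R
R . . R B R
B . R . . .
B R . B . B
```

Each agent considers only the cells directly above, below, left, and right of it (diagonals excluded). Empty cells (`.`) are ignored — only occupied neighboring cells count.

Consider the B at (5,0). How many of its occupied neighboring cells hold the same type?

Occupied neighbors of (5,0): (4,0)=B, (5,1)=R.
Same type (B): 1 of 2.

1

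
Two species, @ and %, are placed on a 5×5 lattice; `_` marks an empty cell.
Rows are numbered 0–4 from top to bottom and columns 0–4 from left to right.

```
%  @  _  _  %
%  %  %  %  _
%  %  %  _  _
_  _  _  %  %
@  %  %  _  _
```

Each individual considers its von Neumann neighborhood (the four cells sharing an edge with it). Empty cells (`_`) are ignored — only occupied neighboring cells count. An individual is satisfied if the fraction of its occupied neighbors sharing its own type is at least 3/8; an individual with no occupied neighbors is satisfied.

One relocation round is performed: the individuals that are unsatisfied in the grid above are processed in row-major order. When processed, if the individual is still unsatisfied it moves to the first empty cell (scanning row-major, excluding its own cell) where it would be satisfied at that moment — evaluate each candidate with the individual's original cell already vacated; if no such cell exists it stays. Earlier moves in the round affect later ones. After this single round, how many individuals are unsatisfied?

0

Initially unsatisfied (in order): (0,1), (4,0).
  (0,1) → (3,0).
  (4,0): now satisfied by earlier moves; stays.
Resulting grid:
% _ _ _ %
% % % % _
% % % _ _
@ _ _ % %
@ % % _ _
All satisfied now.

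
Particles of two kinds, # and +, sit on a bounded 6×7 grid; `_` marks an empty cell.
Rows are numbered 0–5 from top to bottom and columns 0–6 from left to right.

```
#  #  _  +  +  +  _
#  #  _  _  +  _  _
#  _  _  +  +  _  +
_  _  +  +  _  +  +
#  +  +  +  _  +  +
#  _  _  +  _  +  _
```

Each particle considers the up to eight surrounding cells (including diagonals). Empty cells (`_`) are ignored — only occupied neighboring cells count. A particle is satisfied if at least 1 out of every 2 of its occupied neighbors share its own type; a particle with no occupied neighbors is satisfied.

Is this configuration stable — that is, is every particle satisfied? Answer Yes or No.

Yes

Row 0: (0,0)# 3/3 ok · (0,1)# 3/3 ok · (0,3)+ 2/2 ok · (0,4)+ 3/3 ok · (0,5)+ 2/2 ok
Row 1: (1,0)# 4/4 ok · (1,1)# 4/4 ok · (1,4)+ 5/5 ok
Row 2: (2,0)# 2/2 ok · (2,3)+ 4/4 ok · (2,4)+ 4/4 ok · (2,6)+ 2/2 ok
Row 3: (3,2)+ 5/5 ok · (3,3)+ 5/5 ok · (3,5)+ 5/5 ok · (3,6)+ 4/4 ok
Row 4: (4,0)# 1/2 ok · (4,1)+ 2/4 ok · (4,2)+ 5/5 ok · (4,3)+ 4/4 ok · (4,5)+ 4/4 ok · (4,6)+ 4/4 ok
Row 5: (5,0)# 1/2 ok · (5,3)+ 2/2 ok · (5,5)+ 2/2 ok
All meet the threshold, so the configuration is stable.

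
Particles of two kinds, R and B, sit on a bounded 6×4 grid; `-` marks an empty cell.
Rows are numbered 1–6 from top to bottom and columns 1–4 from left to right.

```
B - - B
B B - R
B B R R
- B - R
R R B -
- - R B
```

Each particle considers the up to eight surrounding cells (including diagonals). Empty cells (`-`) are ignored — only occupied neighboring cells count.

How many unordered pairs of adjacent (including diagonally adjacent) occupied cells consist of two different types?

Scan each occupied cell's neighbors to the right and below (and the two forward diagonals) so each pair is counted once.
From row 1: 1 unlike of 3 pairs (running 1/3).
From row 2: 1 unlike of 8 pairs (running 2/11).
From row 3: 2 unlike of 8 pairs (running 4/19).
From row 4: 3 unlike of 4 pairs (running 7/23).
From row 5: 2 unlike of 5 pairs (running 9/28).
From row 6: 1 unlike of 1 pairs (running 10/29).
Total adjacent occupied pairs: 29; unlike-type pairs: 10.

10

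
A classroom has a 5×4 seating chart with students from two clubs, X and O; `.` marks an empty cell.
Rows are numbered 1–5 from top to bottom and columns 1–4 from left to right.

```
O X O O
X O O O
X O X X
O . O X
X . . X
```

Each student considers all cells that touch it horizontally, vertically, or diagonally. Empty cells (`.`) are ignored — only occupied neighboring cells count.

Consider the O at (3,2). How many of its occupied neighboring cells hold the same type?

4

Occupied neighbors of (3,2): (2,1)=X, (2,2)=O, (2,3)=O, (3,1)=X, (3,3)=X, (4,1)=O, (4,3)=O.
Same type (O): 4 of 7.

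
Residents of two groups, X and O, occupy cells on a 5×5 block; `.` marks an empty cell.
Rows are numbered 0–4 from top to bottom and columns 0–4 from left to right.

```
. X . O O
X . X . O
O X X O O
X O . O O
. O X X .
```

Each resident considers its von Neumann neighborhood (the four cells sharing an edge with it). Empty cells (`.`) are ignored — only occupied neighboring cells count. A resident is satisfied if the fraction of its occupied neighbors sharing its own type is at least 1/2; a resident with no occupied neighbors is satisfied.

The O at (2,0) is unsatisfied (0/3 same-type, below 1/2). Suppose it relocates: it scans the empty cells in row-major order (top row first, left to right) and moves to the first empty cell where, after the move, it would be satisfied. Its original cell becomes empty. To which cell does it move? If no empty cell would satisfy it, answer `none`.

(1,3)

Vacating (2,0). Empty cells in order:
  (0,0): 0/2 same-type → still unsatisfied.
  (0,2): 1/3 same-type → still unsatisfied.
  (1,1): 0/4 same-type → still unsatisfied.
  (1,3): 3/4 same-type → satisfied — stop here.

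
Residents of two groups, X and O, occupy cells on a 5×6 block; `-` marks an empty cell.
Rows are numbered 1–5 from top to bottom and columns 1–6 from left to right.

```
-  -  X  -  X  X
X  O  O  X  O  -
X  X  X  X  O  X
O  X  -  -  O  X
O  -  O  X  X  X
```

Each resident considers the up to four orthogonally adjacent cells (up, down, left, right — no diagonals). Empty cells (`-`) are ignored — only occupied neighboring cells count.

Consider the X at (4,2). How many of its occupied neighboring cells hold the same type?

1

Occupied neighbors of (4,2): (3,2)=X, (4,1)=O.
Same type (X): 1 of 2.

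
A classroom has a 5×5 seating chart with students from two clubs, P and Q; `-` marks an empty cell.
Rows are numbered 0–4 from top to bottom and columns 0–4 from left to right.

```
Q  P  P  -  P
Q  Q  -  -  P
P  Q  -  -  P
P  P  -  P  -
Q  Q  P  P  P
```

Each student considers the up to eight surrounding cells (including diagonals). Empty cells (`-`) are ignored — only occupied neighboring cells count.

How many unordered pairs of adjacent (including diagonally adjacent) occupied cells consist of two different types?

14

Scan each occupied cell's neighbors to the right and below (and the two forward diagonals) so each pair is counted once.
Row 0: Q(0,0)–P(0,1)≠ Q(0,0)–Q(1,0)= Q(0,0)–Q(1,1)= P(0,1)–P(0,2)= P(0,1)–Q(1,1)≠ P(0,1)–Q(1,0)≠ P(0,2)–Q(1,1)≠ P(0,4)–P(1,4)=  → 4/8 unlike.
Row 1: Q(1,0)–Q(1,1)= Q(1,0)–P(2,0)≠ Q(1,0)–Q(2,1)= Q(1,1)–Q(2,1)= Q(1,1)–P(2,0)≠ P(1,4)–P(2,4)=  → 2/6 unlike.
Row 2: P(2,0)–Q(2,1)≠ P(2,0)–P(3,0)= P(2,0)–P(3,1)= Q(2,1)–P(3,1)≠ Q(2,1)–P(3,0)≠ P(2,4)–P(3,3)=  → 3/6 unlike.
Row 3: P(3,0)–P(3,1)= P(3,0)–Q(4,0)≠ P(3,0)–Q(4,1)≠ P(3,1)–Q(4,1)≠ P(3,1)–P(4,2)= P(3,1)–Q(4,0)≠ P(3,3)–P(4,3)= P(3,3)–P(4,4)= P(3,3)–P(4,2)=  → 4/9 unlike.
Row 4: Q(4,0)–Q(4,1)= Q(4,1)–P(4,2)≠ P(4,2)–P(4,3)= P(4,3)–P(4,4)=  → 1/4 unlike.
Total adjacent occupied pairs: 33; unlike-type pairs: 14.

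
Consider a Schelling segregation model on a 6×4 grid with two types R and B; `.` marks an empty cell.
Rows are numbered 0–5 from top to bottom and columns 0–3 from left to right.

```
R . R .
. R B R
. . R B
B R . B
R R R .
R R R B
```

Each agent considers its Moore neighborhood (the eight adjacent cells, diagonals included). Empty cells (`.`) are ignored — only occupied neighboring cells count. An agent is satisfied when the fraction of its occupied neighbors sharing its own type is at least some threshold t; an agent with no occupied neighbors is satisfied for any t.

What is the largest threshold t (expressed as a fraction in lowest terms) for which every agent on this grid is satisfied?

0/1

(0,0)R 1/1
(0,2)R 2/3
(1,1)R 3/4
(1,2)B 1/5
(1,3)R 2/4
(2,2)R 3/6
(2,3)B 2/4
(3,0)B 0/3
(3,1)R 4/5
(3,3)B 1/3
(4,0)R 4/5
(4,1)R 6/7
(4,2)R 4/6
(5,0)R 3/3
(5,1)R 5/5
(5,2)R 3/4
(5,3)B 0/2
The smallest same-type fraction is 0/3 at (3,0), which reduces to 0/1. Any threshold above that leaves this agent unsatisfied.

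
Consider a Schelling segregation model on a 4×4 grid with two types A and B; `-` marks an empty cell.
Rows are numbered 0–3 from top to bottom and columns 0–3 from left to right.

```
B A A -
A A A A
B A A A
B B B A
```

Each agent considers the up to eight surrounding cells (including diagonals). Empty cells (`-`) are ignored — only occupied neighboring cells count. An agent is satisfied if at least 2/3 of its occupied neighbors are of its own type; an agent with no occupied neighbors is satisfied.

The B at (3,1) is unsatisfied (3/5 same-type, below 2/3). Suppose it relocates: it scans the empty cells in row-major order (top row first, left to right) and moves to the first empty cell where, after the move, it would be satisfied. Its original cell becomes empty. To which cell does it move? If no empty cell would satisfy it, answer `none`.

none

Vacating (3,1). Empty cells in order:
  (0,3): 0/3 same-type → still unsatisfied.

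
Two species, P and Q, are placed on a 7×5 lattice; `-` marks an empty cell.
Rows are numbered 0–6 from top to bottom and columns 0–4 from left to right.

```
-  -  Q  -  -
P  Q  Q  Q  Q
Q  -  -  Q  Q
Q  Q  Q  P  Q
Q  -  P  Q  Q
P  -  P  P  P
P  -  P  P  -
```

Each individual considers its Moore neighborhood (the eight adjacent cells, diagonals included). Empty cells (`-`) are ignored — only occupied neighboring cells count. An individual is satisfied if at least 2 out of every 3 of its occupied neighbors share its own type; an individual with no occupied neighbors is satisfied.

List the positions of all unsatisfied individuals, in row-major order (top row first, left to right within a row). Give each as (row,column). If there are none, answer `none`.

(1,0), (3,2), (3,3), (4,2), (4,3), (4,4), (5,0), (5,4)

Row 0: (0,2)Q 3/3 ✓
Row 1: (1,0)P 0/2 ✗ · (1,1)Q 3/4 ✓ · (1,2)Q 4/4 ✓ · (1,3)Q 5/5 ✓ · (1,4)Q 3/3 ✓
Row 2: (2,0)Q 3/4 ✓ · (2,3)Q 6/7 ✓ · (2,4)Q 4/5 ✓
Row 3: (3,0)Q 3/3 ✓ · (3,1)Q 4/5 ✓ · (3,2)Q 3/5 ✗ · (3,3)P 1/7 ✗ · (3,4)Q 4/5 ✓
Row 4: (4,0)Q 2/3 ✓ · (4,2)P 3/6 ✗ · (4,3)Q 3/8 ✗ · (4,4)Q 2/5 ✗
Row 5: (5,0)P 1/2 ✗ · (5,2)P 4/5 ✓ · (5,3)P 5/7 ✓ · (5,4)P 2/4 ✗
Row 6: (6,0)P 1/1 ✓ · (6,2)P 3/3 ✓ · (6,3)P 4/4 ✓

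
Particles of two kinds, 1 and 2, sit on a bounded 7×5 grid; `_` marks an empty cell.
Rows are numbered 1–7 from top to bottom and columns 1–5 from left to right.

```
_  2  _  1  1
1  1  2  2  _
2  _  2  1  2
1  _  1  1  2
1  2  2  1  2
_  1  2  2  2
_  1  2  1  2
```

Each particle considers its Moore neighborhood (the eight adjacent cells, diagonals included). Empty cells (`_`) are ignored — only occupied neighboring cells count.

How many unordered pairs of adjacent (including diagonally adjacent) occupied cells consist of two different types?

Scan each occupied cell's neighbors to the right and below (and the two forward diagonals) so each pair is counted once.
From row 1: 5 unlike of 7 pairs (running 5/7).
From row 2: 6 unlike of 11 pairs (running 11/18).
From row 3: 7 unlike of 10 pairs (running 18/28).
From row 4: 7 unlike of 12 pairs (running 25/40).
From row 5: 8 unlike of 15 pairs (running 33/55).
From row 6: 6 unlike of 13 pairs (running 39/68).
From row 7: 3 unlike of 3 pairs (running 42/71).
Total adjacent occupied pairs: 71; unlike-type pairs: 42.

42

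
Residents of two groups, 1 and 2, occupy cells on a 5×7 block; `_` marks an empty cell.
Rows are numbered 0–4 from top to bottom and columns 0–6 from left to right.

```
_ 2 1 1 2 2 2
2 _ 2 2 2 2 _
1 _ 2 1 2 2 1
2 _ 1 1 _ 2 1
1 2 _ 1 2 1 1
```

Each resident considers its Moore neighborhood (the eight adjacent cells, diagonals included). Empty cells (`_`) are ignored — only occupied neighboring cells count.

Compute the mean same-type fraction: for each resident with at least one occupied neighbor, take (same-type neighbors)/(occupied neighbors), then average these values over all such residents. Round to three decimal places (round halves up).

Row 0: (0,1)2 2/3 · (0,2)1 1/4 · (0,3)1 1/5 · (0,4)2 4/5 · (0,5)2 4/4 · (0,6)2 2/2
Row 1: (1,0)2 1/2 · (1,2)2 3/6 · (1,3)2 5/8 · (1,4)2 6/8 · (1,5)2 6/7
Row 2: (2,0)1 0/2 · (2,2)2 2/5 · (2,3)1 2/7 · (2,4)2 5/7 · (2,5)2 4/6 · (2,6)1 1/4
Row 3: (3,0)2 1/3 · (3,2)1 3/5 · (3,3)1 3/6 · (3,5)2 3/7 · (3,6)1 3/5
Row 4: (4,0)1 0/2 · (4,1)2 1/3 · (4,3)1 2/3 · (4,4)2 1/4 · (4,5)1 2/4 · (4,6)1 2/3
Sum over 28 residents: 2/3 + 1/4 + 1/5 + 4/5 + 4/4 + 2/2 + 1/2 + 3/6 + 5/8 + 6/8 + 6/7 + 0/2 + 2/5 + 2/7 + 5/7 + 4/6 + 1/4 + 1/3 + 3/5 + 3/6 + 3/7 + 3/5 + 0/2 + 1/3 + 2/3 + 1/4 + 2/4 + 2/3 = 12049/840; mean = 12049/840 ÷ 28 = 12049/23520 = 0.512287… → 0.512.

0.512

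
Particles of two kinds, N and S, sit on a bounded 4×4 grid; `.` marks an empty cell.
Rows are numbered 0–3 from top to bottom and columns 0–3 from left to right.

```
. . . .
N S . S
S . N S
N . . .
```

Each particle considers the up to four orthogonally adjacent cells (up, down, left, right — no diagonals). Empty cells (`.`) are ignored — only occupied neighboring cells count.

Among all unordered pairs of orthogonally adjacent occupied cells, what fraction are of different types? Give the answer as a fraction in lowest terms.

Scan each occupied cell's neighbors to the right and below so each pair is counted once.
Row 1: N(1,0)–S(1,1)≠ N(1,0)–S(2,0)≠ S(1,3)–S(2,3)=  → 2/3 unlike.
Row 2: S(2,0)–N(3,0)≠ N(2,2)–S(2,3)≠  → 2/2 unlike.
Total adjacent occupied pairs: 5; unlike-type pairs: 4.
4/5 is already in lowest terms.

4/5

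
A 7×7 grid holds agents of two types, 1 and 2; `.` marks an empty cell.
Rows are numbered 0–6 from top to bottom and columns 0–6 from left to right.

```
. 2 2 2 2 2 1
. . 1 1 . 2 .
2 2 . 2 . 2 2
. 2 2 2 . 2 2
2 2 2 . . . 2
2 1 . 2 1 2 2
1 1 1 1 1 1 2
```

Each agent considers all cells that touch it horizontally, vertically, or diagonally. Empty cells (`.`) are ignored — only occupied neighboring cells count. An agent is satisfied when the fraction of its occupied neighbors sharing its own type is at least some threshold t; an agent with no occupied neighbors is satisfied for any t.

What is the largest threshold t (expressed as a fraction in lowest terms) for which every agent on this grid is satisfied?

0/1

(0,1)2 1/2
(0,2)2 2/4
(0,3)2 2/4
(0,4)2 3/4
(0,5)2 2/3
(0,6)1 0/2
(1,2)1 1/6
(1,3)1 1/5
(1,5)2 4/5
(2,0)2 2/2
(2,1)2 3/4
(2,3)2 2/4
(2,5)2 4/4
(2,6)2 4/4
(3,1)2 6/6
(3,2)2 6/6
(3,3)2 3/3
(3,5)2 4/4
(3,6)2 4/4
(4,0)2 3/4
(4,1)2 5/6
(4,2)2 5/6
(4,6)2 4/4
(5,0)2 2/5
(5,1)1 3/7
(5,3)2 1/5
(5,4)1 3/5
(5,5)2 3/6
(5,6)2 3/4
(6,0)1 2/3
(6,1)1 3/4
(6,2)1 3/4
(6,3)1 3/4
(6,4)1 3/5
(6,5)1 2/5
(6,6)2 2/3
The smallest same-type fraction is 0/2 at (0,6), which reduces to 0/1. Any threshold above that leaves this agent unsatisfied.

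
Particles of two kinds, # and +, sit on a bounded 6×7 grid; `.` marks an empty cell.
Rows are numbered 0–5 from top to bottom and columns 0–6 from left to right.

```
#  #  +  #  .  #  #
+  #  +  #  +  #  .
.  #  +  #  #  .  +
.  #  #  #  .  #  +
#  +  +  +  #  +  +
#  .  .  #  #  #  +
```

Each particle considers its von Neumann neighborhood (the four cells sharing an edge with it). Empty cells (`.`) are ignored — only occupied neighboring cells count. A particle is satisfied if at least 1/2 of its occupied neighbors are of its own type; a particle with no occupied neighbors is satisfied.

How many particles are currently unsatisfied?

10

Row 0: (0,0)# 1/2 ✓ · (0,1)# 2/3 ✓ · (0,2)+ 1/3 ✗ · (0,3)# 1/2 ✓ · (0,5)# 2/2 ✓ · (0,6)# 1/1 ✓
Row 1: (1,0)+ 0/2 ✗ · (1,1)# 2/4 ✓ · (1,2)+ 2/4 ✓ · (1,3)# 2/4 ✓ · (1,4)+ 0/3 ✗ · (1,5)# 1/2 ✓
Row 2: (2,1)# 2/3 ✓ · (2,2)+ 1/4 ✗ · (2,3)# 3/4 ✓ · (2,4)# 1/2 ✓ · (2,6)+ 1/1 ✓
Row 3: (3,1)# 2/3 ✓ · (3,2)# 2/4 ✓ · (3,3)# 2/3 ✓ · (3,5)# 0/2 ✗ · (3,6)+ 2/3 ✓
Row 4: (4,0)# 1/2 ✓ · (4,1)+ 1/3 ✗ · (4,2)+ 2/3 ✓ · (4,3)+ 1/4 ✗ · (4,4)# 1/3 ✗ · (4,5)+ 1/4 ✗ · (4,6)+ 3/3 ✓
Row 5: (5,0)# 1/1 ✓ · (5,3)# 1/2 ✓ · (5,4)# 3/3 ✓ · (5,5)# 1/3 ✗ · (5,6)+ 1/2 ✓
Unsatisfied: (0,2), (1,0), (1,4), (2,2), (3,5), (4,1), (4,3), (4,4), (4,5), (5,5) — 10 in total.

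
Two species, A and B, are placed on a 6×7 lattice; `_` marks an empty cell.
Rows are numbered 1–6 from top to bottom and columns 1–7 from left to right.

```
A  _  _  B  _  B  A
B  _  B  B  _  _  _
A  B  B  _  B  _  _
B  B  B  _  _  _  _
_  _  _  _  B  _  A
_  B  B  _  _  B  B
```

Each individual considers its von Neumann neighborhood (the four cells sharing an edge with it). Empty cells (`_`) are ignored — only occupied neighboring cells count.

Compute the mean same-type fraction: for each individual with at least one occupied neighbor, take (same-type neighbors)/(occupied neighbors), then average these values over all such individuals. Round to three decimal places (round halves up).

0.593

(1,1)A 0/1
(1,4)B 1/1
(1,6)B 0/1
(1,7)A 0/1
(2,1)B 0/2
(2,3)B 2/2
(2,4)B 2/2
(3,1)A 0/3
(3,2)B 2/3
(3,3)B 3/3
(3,5)B — no occupied neighbors
(4,1)B 1/2
(4,2)B 3/3
(4,3)B 2/2
(5,5)B — no occupied neighbors
(5,7)A 0/1
(6,2)B 1/1
(6,3)B 1/1
(6,6)B 1/1
(6,7)B 1/2
Sum over 18 individuals: 0/1 + 1/1 + 0/1 + 0/1 + 0/2 + 2/2 + 2/2 + 0/3 + 2/3 + 3/3 + 1/2 + 3/3 + 2/2 + 0/1 + 1/1 + 1/1 + 1/1 + 1/2 = 32/3; mean = 32/3 ÷ 18 = 16/27 = 0.592592… → 0.593.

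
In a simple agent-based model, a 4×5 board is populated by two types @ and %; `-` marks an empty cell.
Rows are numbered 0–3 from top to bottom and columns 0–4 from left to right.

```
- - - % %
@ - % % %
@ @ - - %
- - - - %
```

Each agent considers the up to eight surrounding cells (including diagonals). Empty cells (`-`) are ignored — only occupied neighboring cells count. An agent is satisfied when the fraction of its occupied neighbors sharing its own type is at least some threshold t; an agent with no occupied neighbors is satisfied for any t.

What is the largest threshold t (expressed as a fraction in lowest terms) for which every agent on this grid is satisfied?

(0,3)% 4/4
(0,4)% 3/3
(1,0)@ 2/2
(1,2)% 2/3
(1,3)% 5/5
(1,4)% 4/4
(2,0)@ 2/2
(2,1)@ 2/3
(2,4)% 3/3
(3,4)% 1/1
The smallest same-type fraction is 2/3 at (1,2), which reduces to 2/3. Any threshold above that leaves this agent unsatisfied.

2/3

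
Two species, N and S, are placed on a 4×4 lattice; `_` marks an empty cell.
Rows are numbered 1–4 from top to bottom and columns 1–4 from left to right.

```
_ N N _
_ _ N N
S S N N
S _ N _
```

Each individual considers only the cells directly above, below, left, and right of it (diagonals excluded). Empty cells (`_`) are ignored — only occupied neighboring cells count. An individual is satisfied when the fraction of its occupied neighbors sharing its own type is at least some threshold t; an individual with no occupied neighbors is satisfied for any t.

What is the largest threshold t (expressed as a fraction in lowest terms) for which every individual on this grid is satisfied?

1/2

(1,2)N 1/1
(1,3)N 2/2
(2,3)N 3/3
(2,4)N 2/2
(3,1)S 2/2
(3,2)S 1/2
(3,3)N 3/4
(3,4)N 2/2
(4,1)S 1/1
(4,3)N 1/1
The smallest same-type fraction is 1/2 at (3,2), which reduces to 1/2. Any threshold above that leaves this individual unsatisfied.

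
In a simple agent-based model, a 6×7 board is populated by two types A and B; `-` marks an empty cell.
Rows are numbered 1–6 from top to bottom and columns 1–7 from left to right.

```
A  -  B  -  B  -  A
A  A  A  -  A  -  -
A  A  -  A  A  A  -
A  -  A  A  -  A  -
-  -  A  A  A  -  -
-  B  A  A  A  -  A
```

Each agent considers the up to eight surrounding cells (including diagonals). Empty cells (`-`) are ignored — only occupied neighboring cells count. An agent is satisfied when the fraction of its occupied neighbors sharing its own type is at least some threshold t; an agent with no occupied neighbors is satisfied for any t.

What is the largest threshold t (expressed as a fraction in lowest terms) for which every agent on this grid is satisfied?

0/1

Row 1: (1,1)A 2/2 · (1,3)B 0/2 · (1,5)B 0/1 · (1,7)A — no occupied neighbors
Row 2: (2,1)A 4/4 · (2,2)A 5/6 · (2,3)A 3/4 · (2,5)A 3/4
Row 3: (3,1)A 4/4 · (3,2)A 6/6 · (3,4)A 5/5 · (3,5)A 5/5 · (3,6)A 3/3
Row 4: (4,1)A 2/2 · (4,3)A 5/5 · (4,4)A 6/6 · (4,6)A 3/3
Row 5: (5,3)A 5/6 · (5,4)A 7/7 · (5,5)A 5/5
Row 6: (6,2)B 0/2 · (6,3)A 3/4 · (6,4)A 5/5 · (6,5)A 3/3 · (6,7)A — no occupied neighbors
The smallest same-type fraction is 0/2 at (1,3), which reduces to 0/1. Any threshold above that leaves this agent unsatisfied.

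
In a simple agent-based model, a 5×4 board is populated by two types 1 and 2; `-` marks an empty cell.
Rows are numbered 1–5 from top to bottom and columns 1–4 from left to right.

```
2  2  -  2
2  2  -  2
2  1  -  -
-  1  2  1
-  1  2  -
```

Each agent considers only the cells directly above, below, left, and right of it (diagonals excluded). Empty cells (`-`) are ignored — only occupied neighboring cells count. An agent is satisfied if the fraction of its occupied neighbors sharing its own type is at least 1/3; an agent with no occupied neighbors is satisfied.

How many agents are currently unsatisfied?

Row 1: (1,1)2 2/2 satisfied · (1,2)2 2/2 satisfied · (1,4)2 1/1 satisfied
Row 2: (2,1)2 3/3 satisfied · (2,2)2 2/3 satisfied · (2,4)2 1/1 satisfied
Row 3: (3,1)2 1/2 satisfied · (3,2)1 1/3 satisfied
Row 4: (4,2)1 2/3 satisfied · (4,3)2 1/3 satisfied · (4,4)1 0/1 not
Row 5: (5,2)1 1/2 satisfied · (5,3)2 1/2 satisfied
Unsatisfied: (4,4) — 1 in total.

1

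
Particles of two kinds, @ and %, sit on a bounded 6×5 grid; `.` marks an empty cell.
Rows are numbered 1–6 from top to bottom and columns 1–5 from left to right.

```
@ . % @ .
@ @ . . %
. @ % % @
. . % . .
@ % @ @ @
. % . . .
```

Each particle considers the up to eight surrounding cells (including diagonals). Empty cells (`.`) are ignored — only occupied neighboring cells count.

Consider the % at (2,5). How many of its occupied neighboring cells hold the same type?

Occupied neighbors of (2,5): (1,4)=@, (3,4)=%, (3,5)=@.
Same type (%): 1 of 3.

1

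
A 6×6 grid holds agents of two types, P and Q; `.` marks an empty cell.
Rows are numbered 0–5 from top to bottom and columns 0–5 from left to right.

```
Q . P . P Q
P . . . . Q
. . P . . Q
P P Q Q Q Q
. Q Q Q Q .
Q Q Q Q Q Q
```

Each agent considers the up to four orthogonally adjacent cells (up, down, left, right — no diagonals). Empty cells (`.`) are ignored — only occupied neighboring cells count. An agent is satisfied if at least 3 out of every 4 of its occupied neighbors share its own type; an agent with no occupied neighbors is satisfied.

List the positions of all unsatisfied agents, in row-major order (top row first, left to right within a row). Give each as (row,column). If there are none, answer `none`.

Row 0: (0,0)Q 0/1 ✗ · (0,2)P 0/0 ✓ · (0,4)P 0/1 ✗ · (0,5)Q 1/2 ✗
Row 1: (1,0)P 0/1 ✗ · (1,5)Q 2/2 ✓
Row 2: (2,2)P 0/1 ✗ · (2,5)Q 2/2 ✓
Row 3: (3,0)P 1/1 ✓ · (3,1)P 1/3 ✗ · (3,2)Q 2/4 ✗ · (3,3)Q 3/3 ✓ · (3,4)Q 3/3 ✓ · (3,5)Q 2/2 ✓
Row 4: (4,1)Q 2/3 ✗ · (4,2)Q 4/4 ✓ · (4,3)Q 4/4 ✓ · (4,4)Q 3/3 ✓
Row 5: (5,0)Q 1/1 ✓ · (5,1)Q 3/3 ✓ · (5,2)Q 3/3 ✓ · (5,3)Q 3/3 ✓ · (5,4)Q 3/3 ✓ · (5,5)Q 1/1 ✓

(0,0), (0,4), (0,5), (1,0), (2,2), (3,1), (3,2), (4,1)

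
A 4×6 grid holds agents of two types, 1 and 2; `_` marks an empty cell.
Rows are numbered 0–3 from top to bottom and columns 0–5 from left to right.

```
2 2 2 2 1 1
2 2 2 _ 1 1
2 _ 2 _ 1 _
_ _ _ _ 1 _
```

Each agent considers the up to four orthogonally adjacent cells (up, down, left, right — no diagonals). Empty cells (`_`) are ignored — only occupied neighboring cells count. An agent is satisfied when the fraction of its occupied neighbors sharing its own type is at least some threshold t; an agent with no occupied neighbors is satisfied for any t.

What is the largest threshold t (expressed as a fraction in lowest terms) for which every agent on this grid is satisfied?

(0,0)2 2/2
(0,1)2 3/3
(0,2)2 3/3
(0,3)2 1/2
(0,4)1 2/3
(0,5)1 2/2
(1,0)2 3/3
(1,1)2 3/3
(1,2)2 3/3
(1,4)1 3/3
(1,5)1 2/2
(2,0)2 1/1
(2,2)2 1/1
(2,4)1 2/2
(3,4)1 1/1
The smallest same-type fraction is 1/2 at (0,3), which reduces to 1/2. Any threshold above that leaves this agent unsatisfied.

1/2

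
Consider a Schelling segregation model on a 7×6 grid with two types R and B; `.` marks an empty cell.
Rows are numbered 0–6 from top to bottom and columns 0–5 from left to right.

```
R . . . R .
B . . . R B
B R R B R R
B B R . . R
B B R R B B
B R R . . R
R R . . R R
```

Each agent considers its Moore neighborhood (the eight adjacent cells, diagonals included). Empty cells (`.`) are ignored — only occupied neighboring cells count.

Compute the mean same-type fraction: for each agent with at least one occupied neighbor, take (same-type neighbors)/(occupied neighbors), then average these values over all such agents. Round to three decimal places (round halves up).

0.542

(0,0)R 0/1
(0,4)R 1/2
(1,0)B 1/3
(1,4)R 3/5
(1,5)B 0/4
(2,0)B 3/4
(2,1)R 2/6
(2,2)R 2/4
(2,3)B 0/4
(2,4)R 3/5
(2,5)R 3/4
(3,0)B 4/5
(3,1)B 4/8
(3,2)R 4/7
(3,5)R 2/4
(4,0)B 4/5
(4,1)B 4/8
(4,2)R 4/6
(4,3)R 3/4
(4,4)B 1/4
(4,5)B 1/3
(5,0)B 2/5
(5,1)R 4/7
(5,2)R 4/5
(5,5)R 2/4
(6,0)R 2/3
(6,1)R 3/4
(6,4)R 2/2
(6,5)R 2/2
Sum over 29 agents: 0/1 + 1/2 + 1/3 + 3/5 + 0/4 + 3/4 + 2/6 + 2/4 + 0/4 + 3/5 + 3/4 + 4/5 + 4/8 + 4/7 + 2/4 + 4/5 + 4/8 + 4/6 + 3/4 + 1/4 + 1/3 + 2/5 + 4/7 + 4/5 + 2/4 + 2/3 + 3/4 + 2/2 + 2/2 = 1321/84; mean = 1321/84 ÷ 29 = 1321/2436 = 0.542282… → 0.542.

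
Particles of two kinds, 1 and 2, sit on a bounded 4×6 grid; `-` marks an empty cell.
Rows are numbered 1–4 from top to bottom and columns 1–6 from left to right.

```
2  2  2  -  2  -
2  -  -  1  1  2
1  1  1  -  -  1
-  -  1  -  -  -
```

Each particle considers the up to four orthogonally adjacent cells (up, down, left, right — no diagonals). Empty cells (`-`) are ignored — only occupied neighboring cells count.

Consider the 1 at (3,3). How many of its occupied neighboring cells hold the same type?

Occupied neighbors of (3,3): (4,3)=1, (3,2)=1.
Same type (1): 2 of 2.

2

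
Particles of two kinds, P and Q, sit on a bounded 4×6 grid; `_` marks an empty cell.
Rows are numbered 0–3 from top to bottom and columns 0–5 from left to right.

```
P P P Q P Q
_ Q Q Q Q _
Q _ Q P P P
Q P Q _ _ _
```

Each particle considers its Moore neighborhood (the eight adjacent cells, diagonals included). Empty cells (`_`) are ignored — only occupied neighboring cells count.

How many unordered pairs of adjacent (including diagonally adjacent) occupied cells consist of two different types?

23

Scan each occupied cell's neighbors to the right and below (and the two forward diagonals) so each pair is counted once.
From row 0: 11 unlike of 17 pairs (running 11/17).
From row 1: 6 unlike of 13 pairs (running 17/30).
From row 2: 4 unlike of 8 pairs (running 21/38).
From row 3: 2 unlike of 2 pairs (running 23/40).
Total adjacent occupied pairs: 40; unlike-type pairs: 23.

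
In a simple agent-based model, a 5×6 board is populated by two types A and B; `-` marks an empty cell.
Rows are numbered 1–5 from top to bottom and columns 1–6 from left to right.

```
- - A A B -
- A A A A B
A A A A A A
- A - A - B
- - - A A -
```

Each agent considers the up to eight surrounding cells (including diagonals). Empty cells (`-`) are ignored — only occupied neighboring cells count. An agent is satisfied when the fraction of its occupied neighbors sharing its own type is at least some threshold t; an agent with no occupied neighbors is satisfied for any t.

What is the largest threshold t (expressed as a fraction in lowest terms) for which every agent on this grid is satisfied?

Row 1: (1,3)A 4/4 · (1,4)A 4/5 · (1,5)B 1/4
Row 2: (2,2)A 5/5 · (2,3)A 7/7 · (2,4)A 7/8 · (2,5)A 5/7 · (2,6)B 1/4
Row 3: (3,1)A 3/3 · (3,2)A 5/5 · (3,3)A 7/7 · (3,4)A 6/6 · (3,5)A 5/7 · (3,6)A 2/4
Row 4: (4,2)A 3/3 · (4,4)A 5/5 · (4,6)B 0/3
Row 5: (5,4)A 2/2 · (5,5)A 2/3
The smallest same-type fraction is 0/3 at (4,6), which reduces to 0/1. Any threshold above that leaves this agent unsatisfied.

0/1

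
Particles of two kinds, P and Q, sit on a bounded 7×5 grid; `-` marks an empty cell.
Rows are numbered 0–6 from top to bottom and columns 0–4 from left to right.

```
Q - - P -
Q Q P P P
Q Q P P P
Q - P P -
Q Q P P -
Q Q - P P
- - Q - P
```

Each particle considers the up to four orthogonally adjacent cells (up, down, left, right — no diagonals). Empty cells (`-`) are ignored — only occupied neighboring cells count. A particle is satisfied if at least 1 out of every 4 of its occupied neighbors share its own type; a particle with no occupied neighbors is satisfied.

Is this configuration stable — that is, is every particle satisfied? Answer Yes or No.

Row 0: (0,0)Q 1/1 ok · (0,3)P 1/1 ok
Row 1: (1,0)Q 3/3 ok · (1,1)Q 2/3 ok · (1,2)P 2/3 ok · (1,3)P 4/4 ok · (1,4)P 2/2 ok
Row 2: (2,0)Q 3/3 ok · (2,1)Q 2/3 ok · (2,2)P 3/4 ok · (2,3)P 4/4 ok · (2,4)P 2/2 ok
Row 3: (3,0)Q 2/2 ok · (3,2)P 3/3 ok · (3,3)P 3/3 ok
Row 4: (4,0)Q 3/3 ok · (4,1)Q 2/3 ok · (4,2)P 2/3 ok · (4,3)P 3/3 ok
Row 5: (5,0)Q 2/2 ok · (5,1)Q 2/2 ok · (5,3)P 2/2 ok · (5,4)P 2/2 ok
Row 6: (6,2)Q 0/0 ok · (6,4)P 1/1 ok
All meet the threshold, so the configuration is stable.

Yes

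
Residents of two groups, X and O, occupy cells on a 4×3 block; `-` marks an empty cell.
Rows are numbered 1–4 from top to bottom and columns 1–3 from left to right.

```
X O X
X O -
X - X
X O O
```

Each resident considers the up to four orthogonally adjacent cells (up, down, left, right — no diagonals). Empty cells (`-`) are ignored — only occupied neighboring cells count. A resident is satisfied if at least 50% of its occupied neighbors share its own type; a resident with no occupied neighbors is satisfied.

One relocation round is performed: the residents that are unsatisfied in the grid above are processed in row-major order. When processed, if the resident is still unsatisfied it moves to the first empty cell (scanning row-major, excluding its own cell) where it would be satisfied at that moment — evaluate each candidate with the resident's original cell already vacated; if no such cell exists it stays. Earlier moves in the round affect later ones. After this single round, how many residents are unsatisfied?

Initially unsatisfied (in order): (1,2), (1,3), (3,3).
  (1,2) → (3,2).
  (1,3): now satisfied by earlier moves; stays.
  (3,3) → (1,2).
Resulting grid:
X X X
X O -
X O -
X O O
Unsatisfied now: (2,2).

1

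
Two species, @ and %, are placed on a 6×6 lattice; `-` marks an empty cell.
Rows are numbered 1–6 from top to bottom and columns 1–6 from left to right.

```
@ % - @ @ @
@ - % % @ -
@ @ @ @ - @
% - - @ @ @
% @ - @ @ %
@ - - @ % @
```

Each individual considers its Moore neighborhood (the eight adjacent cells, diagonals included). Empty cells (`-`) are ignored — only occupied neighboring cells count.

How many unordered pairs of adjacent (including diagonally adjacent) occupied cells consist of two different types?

24

Scan each occupied cell's neighbors to the right and below (and the two forward diagonals) so each pair is counted once.
Row 1: @(1,1)–%(1,2)≠ @(1,1)–@(2,1)= %(1,2)–%(2,3)= %(1,2)–@(2,1)≠ @(1,4)–@(1,5)= @(1,4)–%(2,4)≠ @(1,4)–@(2,5)= @(1,4)–%(2,3)≠ @(1,5)–@(1,6)= @(1,5)–@(2,5)= @(1,5)–%(2,4)≠ @(1,6)–@(2,5)=  → 5/12 unlike.
Row 2: @(2,1)–@(3,1)= @(2,1)–@(3,2)= %(2,3)–%(2,4)= %(2,3)–@(3,3)≠ %(2,3)–@(3,4)≠ %(2,3)–@(3,2)≠ %(2,4)–@(2,5)≠ %(2,4)–@(3,4)≠ %(2,4)–@(3,3)≠ @(2,5)–@(3,6)= @(2,5)–@(3,4)=  → 6/11 unlike.
Row 3: @(3,1)–@(3,2)= @(3,1)–%(4,1)≠ @(3,2)–@(3,3)= @(3,2)–%(4,1)≠ @(3,3)–@(3,4)= @(3,3)–@(4,4)= @(3,4)–@(4,4)= @(3,4)–@(4,5)= @(3,6)–@(4,6)= @(3,6)–@(4,5)=  → 2/10 unlike.
Row 4: %(4,1)–%(5,1)= %(4,1)–@(5,2)≠ @(4,4)–@(4,5)= @(4,4)–@(5,4)= @(4,4)–@(5,5)= @(4,5)–@(4,6)= @(4,5)–@(5,5)= @(4,5)–%(5,6)≠ @(4,5)–@(5,4)= @(4,6)–%(5,6)≠ @(4,6)–@(5,5)=  → 3/11 unlike.
Row 5: %(5,1)–@(5,2)≠ %(5,1)–@(6,1)≠ @(5,2)–@(6,1)= @(5,4)–@(5,5)= @(5,4)–@(6,4)= @(5,4)–%(6,5)≠ @(5,5)–%(5,6)≠ @(5,5)–%(6,5)≠ @(5,5)–@(6,6)= @(5,5)–@(6,4)= %(5,6)–@(6,6)≠ %(5,6)–%(6,5)=  → 6/12 unlike.
Row 6: @(6,4)–%(6,5)≠ %(6,5)–@(6,6)≠  → 2/2 unlike.
Total adjacent occupied pairs: 58; unlike-type pairs: 24.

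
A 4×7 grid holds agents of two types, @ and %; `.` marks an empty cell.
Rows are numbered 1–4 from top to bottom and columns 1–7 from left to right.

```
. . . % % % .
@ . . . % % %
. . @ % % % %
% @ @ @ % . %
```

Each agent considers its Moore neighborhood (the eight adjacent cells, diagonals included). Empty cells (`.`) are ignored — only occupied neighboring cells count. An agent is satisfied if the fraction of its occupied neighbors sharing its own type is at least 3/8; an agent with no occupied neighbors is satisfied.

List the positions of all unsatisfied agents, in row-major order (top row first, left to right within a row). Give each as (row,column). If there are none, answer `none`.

(4,1)

Row 1: (1,4)% 2/2 ✓ · (1,5)% 4/4 ✓ · (1,6)% 4/4 ✓
Row 2: (2,1)@ 0/0 ✓ · (2,5)% 7/7 ✓ · (2,6)% 7/7 ✓ · (2,7)% 4/4 ✓
Row 3: (3,3)@ 3/4 ✓ · (3,4)% 3/6 ✓ · (3,5)% 5/6 ✓ · (3,6)% 7/7 ✓ · (3,7)% 4/4 ✓
Row 4: (4,1)% 0/1 ✗ · (4,2)@ 2/3 ✓ · (4,3)@ 3/4 ✓ · (4,4)@ 2/5 ✓ · (4,5)% 3/4 ✓ · (4,7)% 2/2 ✓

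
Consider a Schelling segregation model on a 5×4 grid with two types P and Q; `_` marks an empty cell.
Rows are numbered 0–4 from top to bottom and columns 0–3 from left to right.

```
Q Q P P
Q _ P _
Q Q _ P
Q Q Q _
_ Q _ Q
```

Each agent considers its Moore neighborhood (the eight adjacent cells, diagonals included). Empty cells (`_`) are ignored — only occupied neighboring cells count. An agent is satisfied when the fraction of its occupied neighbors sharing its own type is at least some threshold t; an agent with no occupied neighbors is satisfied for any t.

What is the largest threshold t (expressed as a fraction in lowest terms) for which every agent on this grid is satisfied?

1/2

Row 0: (0,0)Q 2/2 · (0,1)Q 2/4 · (0,2)P 2/3 · (0,3)P 2/2
Row 1: (1,0)Q 4/4 · (1,2)P 3/5
Row 2: (2,0)Q 4/4 · (2,1)Q 5/6 · (2,3)P 1/2
Row 3: (3,0)Q 4/4 · (3,1)Q 5/5 · (3,2)Q 4/5
Row 4: (4,1)Q 3/3 · (4,3)Q 1/1
The smallest same-type fraction is 2/4 at (0,1), which reduces to 1/2. Any threshold above that leaves this agent unsatisfied.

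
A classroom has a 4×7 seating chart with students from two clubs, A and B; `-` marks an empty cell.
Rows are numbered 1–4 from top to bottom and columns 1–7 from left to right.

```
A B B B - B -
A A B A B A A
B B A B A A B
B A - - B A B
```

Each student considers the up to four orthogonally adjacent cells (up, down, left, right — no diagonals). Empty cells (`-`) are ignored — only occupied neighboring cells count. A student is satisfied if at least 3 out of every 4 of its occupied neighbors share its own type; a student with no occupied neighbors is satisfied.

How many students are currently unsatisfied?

22

(1,1)A 1/2 not
(1,2)B 1/3 not
(1,3)B 3/3 satisfied
(1,4)B 1/2 not
(1,6)B 0/1 not
(2,1)A 2/3 not
(2,2)A 1/4 not
(2,3)B 1/4 not
(2,4)A 0/4 not
(2,5)B 0/3 not
(2,6)A 2/4 not
(2,7)A 1/2 not
(3,1)B 2/3 not
(3,2)B 1/4 not
(3,3)A 0/3 not
(3,4)B 0/3 not
(3,5)A 1/4 not
(3,6)A 3/4 satisfied
(3,7)B 1/3 not
(4,1)B 1/2 not
(4,2)A 0/2 not
(4,5)B 0/2 not
(4,6)A 1/3 not
(4,7)B 1/2 not
Unsatisfied: (1,1), (1,2), (1,4), (1,6), (2,1), (2,2), (2,3), (2,4), (2,5), (2,6), (2,7), (3,1), (3,2), (3,3), (3,4), (3,5), (3,7), (4,1), (4,2), (4,5), (4,6), (4,7) — 22 in total.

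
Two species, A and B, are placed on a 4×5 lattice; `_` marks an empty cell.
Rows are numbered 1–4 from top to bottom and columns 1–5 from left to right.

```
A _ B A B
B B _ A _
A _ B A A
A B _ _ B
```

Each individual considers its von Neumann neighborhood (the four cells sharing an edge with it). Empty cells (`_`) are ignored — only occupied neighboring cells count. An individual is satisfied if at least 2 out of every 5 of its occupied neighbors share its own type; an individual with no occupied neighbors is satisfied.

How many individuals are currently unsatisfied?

Row 1: (1,1)A 0/1 unhappy · (1,3)B 0/1 unhappy · (1,4)A 1/3 unhappy · (1,5)B 0/1 unhappy
Row 2: (2,1)B 1/3 unhappy · (2,2)B 1/1 ok · (2,4)A 2/2 ok
Row 3: (3,1)A 1/2 ok · (3,3)B 0/1 unhappy · (3,4)A 2/3 ok · (3,5)A 1/2 ok
Row 4: (4,1)A 1/2 ok · (4,2)B 0/1 unhappy · (4,5)B 0/1 unhappy
Unsatisfied: (1,1), (1,3), (1,4), (1,5), (2,1), (3,3), (4,2), (4,5) — 8 in total.

8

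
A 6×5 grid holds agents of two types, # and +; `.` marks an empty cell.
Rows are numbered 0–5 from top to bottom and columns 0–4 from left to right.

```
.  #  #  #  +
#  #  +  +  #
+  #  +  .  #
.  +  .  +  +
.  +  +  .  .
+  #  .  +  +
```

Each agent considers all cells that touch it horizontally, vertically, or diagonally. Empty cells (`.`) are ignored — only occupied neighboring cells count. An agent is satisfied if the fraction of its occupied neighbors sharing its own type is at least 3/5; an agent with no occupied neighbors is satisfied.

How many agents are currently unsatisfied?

12

(0,1)# 3/4 ✓
(0,2)# 3/5 ✓
(0,3)# 2/5 ✗
(0,4)+ 1/3 ✗
(1,0)# 3/4 ✓
(1,1)# 4/7 ✗
(1,2)+ 2/7 ✗
(1,3)+ 3/7 ✗
(1,4)# 2/4 ✗
(2,0)+ 1/4 ✗
(2,1)# 2/6 ✗
(2,2)+ 4/6 ✓
(2,4)# 1/4 ✗
(3,1)+ 4/5 ✓
(3,3)+ 3/4 ✓
(3,4)+ 1/2 ✗
(4,1)+ 3/4 ✓
(4,2)+ 4/5 ✓
(5,0)+ 1/2 ✗
(5,1)# 0/3 ✗
(5,3)+ 2/2 ✓
(5,4)+ 1/1 ✓
Unsatisfied: (0,3), (0,4), (1,1), (1,2), (1,3), (1,4), (2,0), (2,1), (2,4), (3,4), (5,0), (5,1) — 12 in total.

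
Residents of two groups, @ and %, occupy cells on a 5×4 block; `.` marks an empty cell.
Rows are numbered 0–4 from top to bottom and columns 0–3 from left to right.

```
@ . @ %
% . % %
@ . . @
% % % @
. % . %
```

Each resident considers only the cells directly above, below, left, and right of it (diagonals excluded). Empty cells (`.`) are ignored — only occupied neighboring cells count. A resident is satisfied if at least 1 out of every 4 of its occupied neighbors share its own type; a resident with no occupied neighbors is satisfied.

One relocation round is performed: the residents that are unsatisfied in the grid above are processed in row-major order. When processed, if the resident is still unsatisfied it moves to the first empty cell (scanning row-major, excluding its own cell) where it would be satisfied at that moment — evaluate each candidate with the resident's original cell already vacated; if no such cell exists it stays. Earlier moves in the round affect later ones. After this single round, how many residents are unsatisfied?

0

Initially unsatisfied (in order): (0,0), (0,2), (1,0), (2,0), (4,3).
  (0,0) → (0,1).
  (0,2): now satisfied by earlier moves; stays.
  (1,0) → (1,1).
  (2,0) → (0,0).
  (4,3) → (1,0).
Resulting grid:
@ @ @ %
% % % %
. . . @
% % % @
. % . .
All satisfied now.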